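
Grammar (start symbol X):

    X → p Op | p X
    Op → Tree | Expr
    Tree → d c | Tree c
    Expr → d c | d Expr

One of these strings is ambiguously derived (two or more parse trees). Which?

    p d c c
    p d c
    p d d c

p d c

p d c c: 1 tree
p d c: 2 trees
p d d c: 1 tree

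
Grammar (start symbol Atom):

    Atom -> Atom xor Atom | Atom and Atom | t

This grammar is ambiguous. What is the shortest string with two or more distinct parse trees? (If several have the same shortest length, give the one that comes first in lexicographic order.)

length 1: no string has ≥2 trees
length 3: no string has ≥2 trees
length 5: t and t and t has 2 parse trees

Two derivations of t and t and t:
  Atom ⇒ Atom and Atom ⇒ Atom and Atom and Atom ⇒ t and Atom and Atom ⇒ t and t and Atom ⇒ t and t and t
  Atom ⇒ Atom and Atom ⇒ t and Atom ⇒ t and Atom and Atom ⇒ t and t and Atom ⇒ t and t and t

t and t and t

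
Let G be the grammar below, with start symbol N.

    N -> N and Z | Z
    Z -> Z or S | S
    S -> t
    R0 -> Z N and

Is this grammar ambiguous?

Unambiguous

Only N, Z, S are reachable from N; ignoring the rest: This is a standard precedence ladder (N over Z over S), with each level left-recursive on its own operator ('and' at N, 'or' at Z). That structure is LR(1), hence unambiguous.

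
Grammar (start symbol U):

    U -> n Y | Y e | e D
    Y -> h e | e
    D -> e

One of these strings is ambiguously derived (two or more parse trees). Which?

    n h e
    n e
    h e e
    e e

e e

n h e: 1 tree
n e: 1 tree
h e e: 1 tree
e e: 2 trees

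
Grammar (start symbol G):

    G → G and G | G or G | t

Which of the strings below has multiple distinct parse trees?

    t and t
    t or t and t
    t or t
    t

t or t and t

t and t: 1 tree
t or t and t: 2 trees
t or t: 1 tree
t: 1 tree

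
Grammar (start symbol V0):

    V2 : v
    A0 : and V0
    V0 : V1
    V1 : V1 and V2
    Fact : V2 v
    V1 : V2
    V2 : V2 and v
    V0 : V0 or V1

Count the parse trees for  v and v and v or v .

Parse trees for v and v and v or v:
  [V0 [V0 [V1 [V1 [V2 v]] and [V2 [V2 v] and v]]] or [V1 [V2 v]]]
  [V0 [V0 [V1 [V1 [V1 [V2 v]] and [V2 v]] and [V2 v]]] or [V1 [V2 v]]]
  [V0 [V0 [V1 [V1 [V2 [V2 v] and v]] and [V2 v]]] or [V1 [V2 v]]]
  [V0 [V0 [V1 [V2 [V2 [V2 v] and v] and v]]] or [V1 [V2 v]]]

4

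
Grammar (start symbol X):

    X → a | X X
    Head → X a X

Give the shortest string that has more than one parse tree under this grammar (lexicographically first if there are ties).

length 1: no string has ≥2 trees
length 2: no string has ≥2 trees
length 3: a a a has 2 parse trees

Two derivations of a a a:
  X ⇒ X X ⇒ a X ⇒ a X X ⇒ a a X ⇒ a a a
  X ⇒ X X ⇒ X X X ⇒ a X X ⇒ a a X ⇒ a a a

a a a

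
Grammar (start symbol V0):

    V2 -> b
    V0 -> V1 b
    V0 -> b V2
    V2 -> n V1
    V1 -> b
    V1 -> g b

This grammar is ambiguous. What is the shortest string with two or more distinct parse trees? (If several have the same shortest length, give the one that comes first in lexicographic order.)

b b

length 2: b b has 2 parse trees

Two derivations of b b:
  V0 ⇒ V1 b ⇒ b b
  V0 ⇒ b V2 ⇒ b b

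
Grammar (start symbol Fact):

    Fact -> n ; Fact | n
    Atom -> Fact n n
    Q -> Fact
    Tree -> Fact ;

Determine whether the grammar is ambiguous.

Unambiguous

Only Fact is reachable from Fact; ignoring the rest: The reachable grammar is A → atom sep A | atom. Each atom is followed by either the separator (recurse) or end-of-string (stop) — no choice point.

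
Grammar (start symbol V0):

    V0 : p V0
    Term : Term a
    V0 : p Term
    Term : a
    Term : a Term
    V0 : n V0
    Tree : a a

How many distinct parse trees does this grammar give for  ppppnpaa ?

Parse trees for ppppnpaa:
  [V0 p [V0 p [V0 p [V0 p [V0 n [V0 p [Term [Term a] a]]]]]]]
  [V0 p [V0 p [V0 p [V0 p [V0 n [V0 p [Term a [Term a]]]]]]]]

2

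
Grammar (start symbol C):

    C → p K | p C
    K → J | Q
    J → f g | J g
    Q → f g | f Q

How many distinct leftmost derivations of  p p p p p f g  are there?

2

Parse trees for p p p p p f g:
  [C p [C p [C p [C p [C p [K [J f g]]]]]]]
  [C p [C p [C p [C p [C p [K [Q f g]]]]]]]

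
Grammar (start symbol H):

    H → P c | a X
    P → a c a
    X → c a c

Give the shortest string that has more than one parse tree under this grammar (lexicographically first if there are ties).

length 4: a c a c has 2 parse trees

Two derivations of a c a c:
  H ⇒ P c ⇒ a c a c
  H ⇒ a X ⇒ a c a c

a c a c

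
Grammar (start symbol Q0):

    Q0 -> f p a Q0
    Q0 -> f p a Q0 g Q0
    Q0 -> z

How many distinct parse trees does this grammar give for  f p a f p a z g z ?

Parse trees for f p a f p a z g z:
  [Q0 f p a [Q0 f p a [Q0 z] g [Q0 z]]]
  [Q0 f p a [Q0 f p a [Q0 z]] g [Q0 z]]

2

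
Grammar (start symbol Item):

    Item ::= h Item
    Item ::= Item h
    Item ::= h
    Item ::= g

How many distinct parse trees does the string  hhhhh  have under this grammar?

16

Parse trees for hhhhh (showing first 6 of 16):
  [Item h [Item h [Item h [Item h [Item h]]]]]
  [Item h [Item h [Item h [Item [Item h] h]]]]
  [Item h [Item h [Item [Item h [Item h]] h]]]
  [Item h [Item h [Item [Item [Item h] h] h]]]
  [Item h [Item [Item h [Item h [Item h]]] h]]
  [Item h [Item [Item h [Item [Item h] h]] h]]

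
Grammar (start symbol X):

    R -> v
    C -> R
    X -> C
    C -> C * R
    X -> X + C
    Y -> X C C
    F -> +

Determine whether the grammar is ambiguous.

Unambiguous

Only X, C, R are reachable from X; ignoring the rest: X → X + C | C  ;  C → C * R | R  — a left-associative chain with R at the bottom. Each string factors uniquely by precedence.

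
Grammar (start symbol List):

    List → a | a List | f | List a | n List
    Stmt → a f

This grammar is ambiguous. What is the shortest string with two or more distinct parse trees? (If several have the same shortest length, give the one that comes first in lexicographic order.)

a a

length 1: no string has ≥2 trees
length 2: a a has 2 parse trees

Two derivations of a a:
  List ⇒ a List ⇒ a a
  List ⇒ List a ⇒ a a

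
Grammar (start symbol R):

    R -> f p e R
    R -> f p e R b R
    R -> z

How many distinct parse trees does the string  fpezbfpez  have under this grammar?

1

Parse trees for fpezbfpez:
  [R f p e [R z] b [R f p e [R z]]]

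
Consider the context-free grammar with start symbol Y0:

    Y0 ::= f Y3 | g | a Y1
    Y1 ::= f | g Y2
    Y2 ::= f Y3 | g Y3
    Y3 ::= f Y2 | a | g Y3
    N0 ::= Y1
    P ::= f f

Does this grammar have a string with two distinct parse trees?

Unambiguous

(N0, P are unreachable from Y0, so their rules don't affect L(Y0).) Restricted to the reachable nonterminals, every rule has the form A → t or A → t B, and no two rules for the same A share a first terminal. The grammar encodes a DFA — one run per string.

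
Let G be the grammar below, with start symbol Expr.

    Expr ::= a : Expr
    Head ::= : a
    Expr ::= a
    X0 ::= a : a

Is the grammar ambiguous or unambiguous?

(Head, X0 are unreachable from Expr, so their rules don't affect L(Expr).) The reachable grammar is A → atom sep A | atom. Each atom is followed by either the separator (recurse) or end-of-string (stop) — no choice point.

Unambiguous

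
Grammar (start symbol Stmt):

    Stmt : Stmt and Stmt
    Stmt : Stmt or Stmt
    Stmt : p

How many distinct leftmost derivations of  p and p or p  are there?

2

Parse trees for p and p or p:
  [Stmt [Stmt p] and [Stmt [Stmt p] or [Stmt p]]]
  [Stmt [Stmt [Stmt p] and [Stmt p]] or [Stmt p]]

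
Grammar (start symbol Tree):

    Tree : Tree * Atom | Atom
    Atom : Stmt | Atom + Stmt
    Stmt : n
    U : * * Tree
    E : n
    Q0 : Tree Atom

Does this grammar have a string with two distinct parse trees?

Unambiguous

Only Tree, Atom, Stmt are reachable from Tree; ignoring the rest: Tree → Tree * Atom | Atom  ;  Atom → Atom + Stmt | Stmt  — a left-associative chain with Stmt at the bottom. Each string factors uniquely by precedence.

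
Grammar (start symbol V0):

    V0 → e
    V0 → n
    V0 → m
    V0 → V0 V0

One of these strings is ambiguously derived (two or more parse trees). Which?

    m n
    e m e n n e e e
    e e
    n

m n: 1 tree
e m e n n e e e: 429 trees
e e: 1 tree
n: 1 tree

e m e n n e e e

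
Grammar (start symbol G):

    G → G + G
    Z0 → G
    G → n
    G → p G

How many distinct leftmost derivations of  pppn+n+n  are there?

14

Parse trees for pppn+n+n (showing first 6 of 14):
  [G [G p [G p [G p [G n]]]] + [G [G n] + [G n]]]
  [G [G [G p [G p [G p [G n]]]] + [G n]] + [G n]]
  [G [G p [G [G p [G p [G n]]] + [G n]]] + [G n]]
  [G [G p [G p [G [G p [G n]] + [G n]]]] + [G n]]
  [G [G p [G p [G p [G [G n] + [G n]]]]] + [G n]]
  [G p [G [G p [G p [G n]]] + [G [G n] + [G n]]]]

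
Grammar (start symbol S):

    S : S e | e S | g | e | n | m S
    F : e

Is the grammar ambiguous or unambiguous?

Ambiguous

Witness: e e

Derivation 1: S ⇒ S e ⇒ e e
Derivation 2: S ⇒ e S ⇒ e e

Two distinct leftmost derivations for the same string.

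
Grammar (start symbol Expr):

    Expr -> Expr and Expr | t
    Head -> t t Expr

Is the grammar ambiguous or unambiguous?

Ambiguous

Witness: t and t and t

Derivation 1: Expr ⇒ Expr and Expr ⇒ Expr and Expr and Expr ⇒ t and Expr and Expr ⇒ t and t and Expr ⇒ t and t and t
Derivation 2: Expr ⇒ Expr and Expr ⇒ t and Expr ⇒ t and Expr and Expr ⇒ t and t and Expr ⇒ t and t and t

Two distinct leftmost derivations for the same string.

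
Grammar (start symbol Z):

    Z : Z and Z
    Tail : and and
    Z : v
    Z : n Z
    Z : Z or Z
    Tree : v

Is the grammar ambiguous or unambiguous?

Ambiguous

Witness: n v and v

Derivation 1: Z ⇒ Z and Z ⇒ n Z and Z ⇒ n v and Z ⇒ n v and v
Derivation 2: Z ⇒ n Z ⇒ n Z and Z ⇒ n v and Z ⇒ n v and v

Two distinct leftmost derivations for the same string.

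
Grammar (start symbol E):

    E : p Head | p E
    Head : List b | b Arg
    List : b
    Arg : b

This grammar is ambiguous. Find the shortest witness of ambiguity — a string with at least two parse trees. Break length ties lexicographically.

p b b

length 3: p b b has 2 parse trees

Two derivations of p b b:
  E ⇒ p Head ⇒ p List b ⇒ p b b
  E ⇒ p Head ⇒ p b Arg ⇒ p b b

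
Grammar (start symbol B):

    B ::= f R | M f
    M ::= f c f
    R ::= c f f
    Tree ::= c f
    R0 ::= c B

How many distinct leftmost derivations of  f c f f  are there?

Parse trees for f c f f:
  [B f [R c f f]]
  [B [M f c f] f]

2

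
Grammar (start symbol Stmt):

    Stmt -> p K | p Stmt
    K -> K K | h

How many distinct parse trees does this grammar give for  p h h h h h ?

14

Parse trees for p h h h h h (showing first 6 of 14):
  [Stmt p [K [K h] [K [K h] [K [K h] [K [K h] [K h]]]]]]
  [Stmt p [K [K h] [K [K h] [K [K [K h] [K h]] [K h]]]]]
  [Stmt p [K [K h] [K [K [K h] [K h]] [K [K h] [K h]]]]]
  [Stmt p [K [K h] [K [K [K h] [K [K h] [K h]]] [K h]]]]
  [Stmt p [K [K h] [K [K [K [K h] [K h]] [K h]] [K h]]]]
  [Stmt p [K [K [K h] [K h]] [K [K h] [K [K h] [K h]]]]]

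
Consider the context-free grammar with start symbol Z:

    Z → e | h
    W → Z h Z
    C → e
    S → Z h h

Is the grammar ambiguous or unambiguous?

Only Z is reachable from Z; ignoring the rest: The reachable rules are right-linear with at most one rule per (nonterminal, next-terminal) pair. Each input token forces the next rule, so parsing is deterministic.

Unambiguous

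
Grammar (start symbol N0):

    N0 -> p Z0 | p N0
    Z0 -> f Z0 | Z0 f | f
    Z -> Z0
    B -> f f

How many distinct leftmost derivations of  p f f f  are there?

Parse trees for p f f f:
  [N0 p [Z0 f [Z0 f [Z0 f]]]]
  [N0 p [Z0 f [Z0 [Z0 f] f]]]
  [N0 p [Z0 [Z0 f [Z0 f]] f]]
  [N0 p [Z0 [Z0 [Z0 f] f] f]]

4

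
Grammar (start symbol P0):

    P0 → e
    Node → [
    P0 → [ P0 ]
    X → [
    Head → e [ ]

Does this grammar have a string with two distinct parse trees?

Only P0 is reachable from P0; ignoring the rest: Each string is a nest of matched brackets around a single atom. An opening bracket forces the recursive rule; an atom forces the base rule.

Unambiguous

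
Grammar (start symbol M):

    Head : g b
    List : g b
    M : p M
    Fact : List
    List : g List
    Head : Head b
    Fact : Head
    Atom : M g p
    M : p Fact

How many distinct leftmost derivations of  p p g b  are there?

Parse trees for p p g b:
  [M p [M p [Fact [List g b]]]]
  [M p [M p [Fact [Head g b]]]]

2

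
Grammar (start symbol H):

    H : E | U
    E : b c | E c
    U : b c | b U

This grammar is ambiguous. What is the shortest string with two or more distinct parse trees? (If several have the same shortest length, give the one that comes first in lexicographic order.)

length 2: b c has 2 parse trees

Two derivations of b c:
  H ⇒ E ⇒ b c
  H ⇒ U ⇒ b c

b c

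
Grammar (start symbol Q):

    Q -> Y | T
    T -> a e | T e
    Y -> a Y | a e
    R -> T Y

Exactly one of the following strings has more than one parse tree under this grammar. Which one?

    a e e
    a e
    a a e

a e

a e e: 1 tree
a e: 2 trees
a a e: 1 tree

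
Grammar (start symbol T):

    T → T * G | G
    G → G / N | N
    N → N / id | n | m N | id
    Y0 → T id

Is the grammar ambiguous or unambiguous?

Ambiguous

Witness: id / id

Derivation 1: T ⇒ G ⇒ G / N ⇒ N / N ⇒ id / N ⇒ id / id
Derivation 2: T ⇒ G ⇒ N ⇒ N / id ⇒ id / id

Two distinct leftmost derivations for the same string.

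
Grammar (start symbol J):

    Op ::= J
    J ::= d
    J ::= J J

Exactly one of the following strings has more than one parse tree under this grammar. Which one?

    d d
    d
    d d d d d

d d d d d

d d: 1 tree
d: 1 tree
d d d d d: 14 trees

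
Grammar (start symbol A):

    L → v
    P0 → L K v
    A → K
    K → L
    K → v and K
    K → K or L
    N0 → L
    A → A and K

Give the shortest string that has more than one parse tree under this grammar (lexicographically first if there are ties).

v and v

length 1: no string has ≥2 trees
length 3: v and v has 2 parse trees

Two derivations of v and v:
  A ⇒ K ⇒ v and K ⇒ v and L ⇒ v and v
  A ⇒ A and K ⇒ K and K ⇒ L and K ⇒ v and K ⇒ v and L ⇒ v and v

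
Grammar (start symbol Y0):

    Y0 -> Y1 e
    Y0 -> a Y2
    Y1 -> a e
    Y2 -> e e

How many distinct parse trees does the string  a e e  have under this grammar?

2

Parse trees for a e e:
  [Y0 [Y1 a e] e]
  [Y0 a [Y2 e e]]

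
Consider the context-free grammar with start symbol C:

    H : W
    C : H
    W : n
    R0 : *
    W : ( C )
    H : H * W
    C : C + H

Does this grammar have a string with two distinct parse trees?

Unambiguous

Only C, H, W are reachable from C; ignoring the rest: This is a standard precedence ladder (C over H over W), with each level left-recursive on its own operator ('+' at C, '*' at H). That structure is LR(1), hence unambiguous.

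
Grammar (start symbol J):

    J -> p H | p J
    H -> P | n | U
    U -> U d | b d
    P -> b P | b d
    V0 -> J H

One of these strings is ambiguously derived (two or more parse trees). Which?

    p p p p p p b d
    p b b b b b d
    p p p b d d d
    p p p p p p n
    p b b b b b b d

p p p p p p b d

p p p p p p b d: 2 trees
p b b b b b d: 1 tree
p p p b d d d: 1 tree
p p p p p p n: 1 tree
p b b b b b b d: 1 tree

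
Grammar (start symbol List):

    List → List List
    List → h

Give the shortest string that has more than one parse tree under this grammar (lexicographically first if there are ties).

length 1: no string has ≥2 trees
length 2: no string has ≥2 trees
length 3: h h h has 2 parse trees

Two derivations of h h h:
  List ⇒ List List ⇒ List List List ⇒ h List List ⇒ h h List ⇒ h h h
  List ⇒ List List ⇒ h List ⇒ h List List ⇒ h h List ⇒ h h h

h h h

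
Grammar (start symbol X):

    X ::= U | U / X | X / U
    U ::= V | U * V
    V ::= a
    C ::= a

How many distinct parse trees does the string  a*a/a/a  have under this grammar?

4

Parse trees for a*a/a/a:
  [X [U [U [V a]] * [V a]] / [X [U [V a]] / [X [U [V a]]]]]
  [X [U [U [V a]] * [V a]] / [X [X [U [V a]]] / [U [V a]]]]
  [X [X [U [U [V a]] * [V a]] / [X [U [V a]]]] / [U [V a]]]
  [X [X [X [U [U [V a]] * [V a]]] / [U [V a]]] / [U [V a]]]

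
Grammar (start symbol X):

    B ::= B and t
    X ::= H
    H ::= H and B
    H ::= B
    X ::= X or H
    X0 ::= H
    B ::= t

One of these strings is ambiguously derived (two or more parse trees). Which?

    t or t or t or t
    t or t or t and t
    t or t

t or t or t or t: 1 tree
t or t or t and t: 2 trees
t or t: 1 tree

t or t or t and t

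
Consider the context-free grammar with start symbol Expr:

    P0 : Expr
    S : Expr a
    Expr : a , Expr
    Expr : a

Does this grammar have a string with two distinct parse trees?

Only Expr is reachable from Expr; ignoring the rest: Right-recursive list with a separator: after each atom, whether the separator follows determines the rule. One parse per string.

Unambiguous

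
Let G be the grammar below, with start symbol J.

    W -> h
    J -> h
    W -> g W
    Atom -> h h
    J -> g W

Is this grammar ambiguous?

Unambiguous

Only J, W are reachable from J; ignoring the rest: The reachable rules are right-linear with at most one rule per (nonterminal, next-terminal) pair. Each input token forces the next rule, so parsing is deterministic.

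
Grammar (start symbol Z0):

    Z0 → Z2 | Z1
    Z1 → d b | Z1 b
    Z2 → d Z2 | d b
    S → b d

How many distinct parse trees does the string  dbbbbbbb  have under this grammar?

1

Parse trees for dbbbbbbb:
  [Z0 [Z1 [Z1 [Z1 [Z1 [Z1 [Z1 [Z1 d b] b] b] b] b] b] b]]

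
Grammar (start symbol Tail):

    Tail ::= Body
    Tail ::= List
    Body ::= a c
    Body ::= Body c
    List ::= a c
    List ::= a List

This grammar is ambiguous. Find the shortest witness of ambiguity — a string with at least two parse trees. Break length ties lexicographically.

length 2: a c has 2 parse trees

Two derivations of a c:
  Tail ⇒ Body ⇒ a c
  Tail ⇒ List ⇒ a c

a c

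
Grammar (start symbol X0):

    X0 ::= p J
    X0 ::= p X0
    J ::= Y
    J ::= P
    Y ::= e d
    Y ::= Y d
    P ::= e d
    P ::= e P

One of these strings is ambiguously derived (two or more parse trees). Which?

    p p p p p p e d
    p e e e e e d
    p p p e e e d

p p p p p p e d

p p p p p p e d: 2 trees
p e e e e e d: 1 tree
p p p e e e d: 1 tree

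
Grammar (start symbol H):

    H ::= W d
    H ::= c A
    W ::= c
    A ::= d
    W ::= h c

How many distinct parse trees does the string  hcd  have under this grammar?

1

Parse trees for hcd:
  [H [W h c] d]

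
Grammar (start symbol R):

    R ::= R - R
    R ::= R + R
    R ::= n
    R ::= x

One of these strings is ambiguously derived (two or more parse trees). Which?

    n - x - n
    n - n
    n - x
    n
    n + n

n - x - n: 2 trees
n - n: 1 tree
n - x: 1 tree
n: 1 tree
n + n: 1 tree

n - x - n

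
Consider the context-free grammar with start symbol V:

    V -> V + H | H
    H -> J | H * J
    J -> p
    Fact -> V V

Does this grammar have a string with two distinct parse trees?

(Fact is unreachable from V, so its rules don't affect L(V).) The grammar is stratified — V handles '+' (left-recursive), H handles '*', J atoms. Each operator has a fixed associativity and precedence level, so every string has one parse.

Unambiguous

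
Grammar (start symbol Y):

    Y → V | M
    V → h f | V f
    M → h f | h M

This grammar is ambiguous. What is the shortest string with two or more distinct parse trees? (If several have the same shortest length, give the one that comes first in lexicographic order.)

length 2: h f has 2 parse trees

Two derivations of h f:
  Y ⇒ V ⇒ h f
  Y ⇒ M ⇒ h f

h f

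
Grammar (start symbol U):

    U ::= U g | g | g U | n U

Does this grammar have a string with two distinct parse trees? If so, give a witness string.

Ambiguous

Witness: g g

Derivation 1: U ⇒ U g ⇒ g g
Derivation 2: U ⇒ g U ⇒ g g

Two distinct leftmost derivations for the same string.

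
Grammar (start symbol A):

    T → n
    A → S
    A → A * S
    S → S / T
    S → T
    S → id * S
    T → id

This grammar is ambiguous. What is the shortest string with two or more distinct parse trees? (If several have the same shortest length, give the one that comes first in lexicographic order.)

id * id

length 1: no string has ≥2 trees
length 3: id * id has 2 parse trees

Two derivations of id * id:
  A ⇒ S ⇒ id * S ⇒ id * T ⇒ id * id
  A ⇒ A * S ⇒ S * S ⇒ T * S ⇒ id * S ⇒ id * T ⇒ id * id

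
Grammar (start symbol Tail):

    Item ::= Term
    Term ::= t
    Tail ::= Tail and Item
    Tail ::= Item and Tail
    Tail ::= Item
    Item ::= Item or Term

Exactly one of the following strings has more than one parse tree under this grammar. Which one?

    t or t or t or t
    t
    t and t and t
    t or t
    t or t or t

t or t or t or t: 1 tree
t: 1 tree
t and t and t: 4 trees
t or t: 1 tree
t or t or t: 1 tree

t and t and t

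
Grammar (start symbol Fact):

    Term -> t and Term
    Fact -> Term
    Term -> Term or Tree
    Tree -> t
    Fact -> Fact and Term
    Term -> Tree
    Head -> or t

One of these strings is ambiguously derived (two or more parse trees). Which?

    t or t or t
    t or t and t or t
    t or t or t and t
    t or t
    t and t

t and t

t or t or t: 1 tree
t or t and t or t: 1 tree
t or t or t and t: 1 tree
t or t: 1 tree
t and t: 2 trees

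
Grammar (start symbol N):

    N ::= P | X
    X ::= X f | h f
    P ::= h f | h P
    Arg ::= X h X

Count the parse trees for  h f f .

1

Parse trees for h f f:
  [N [X [X h f] f]]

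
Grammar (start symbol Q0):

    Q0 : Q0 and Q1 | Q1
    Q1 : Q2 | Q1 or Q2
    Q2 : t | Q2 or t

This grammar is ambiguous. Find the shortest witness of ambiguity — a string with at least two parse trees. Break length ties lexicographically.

length 1: no string has ≥2 trees
length 3: t or t has 2 parse trees

Two derivations of t or t:
  Q0 ⇒ Q1 ⇒ Q2 ⇒ Q2 or t ⇒ t or t
  Q0 ⇒ Q1 ⇒ Q1 or Q2 ⇒ Q2 or Q2 ⇒ t or Q2 ⇒ t or t

t or t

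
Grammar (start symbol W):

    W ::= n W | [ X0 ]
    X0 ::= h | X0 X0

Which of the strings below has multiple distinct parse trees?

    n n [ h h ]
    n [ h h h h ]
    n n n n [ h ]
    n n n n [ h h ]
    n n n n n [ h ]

n n [ h h ]: 1 tree
n [ h h h h ]: 5 trees
n n n n [ h ]: 1 tree
n n n n [ h h ]: 1 tree
n n n n n [ h ]: 1 tree

n [ h h h h ]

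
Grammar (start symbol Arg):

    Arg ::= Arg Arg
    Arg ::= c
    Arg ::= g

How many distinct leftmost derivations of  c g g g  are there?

5

Parse trees for c g g g:
  [Arg [Arg c] [Arg [Arg g] [Arg [Arg g] [Arg g]]]]
  [Arg [Arg c] [Arg [Arg [Arg g] [Arg g]] [Arg g]]]
  [Arg [Arg [Arg c] [Arg g]] [Arg [Arg g] [Arg g]]]
  [Arg [Arg [Arg c] [Arg [Arg g] [Arg g]]] [Arg g]]
  [Arg [Arg [Arg [Arg c] [Arg g]] [Arg g]] [Arg g]]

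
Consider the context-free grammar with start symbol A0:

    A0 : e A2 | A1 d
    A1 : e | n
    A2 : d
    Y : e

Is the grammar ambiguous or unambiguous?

Ambiguous

Witness: e d

Derivation 1: A0 ⇒ e A2 ⇒ e d
Derivation 2: A0 ⇒ A1 d ⇒ e d

Two distinct leftmost derivations for the same string.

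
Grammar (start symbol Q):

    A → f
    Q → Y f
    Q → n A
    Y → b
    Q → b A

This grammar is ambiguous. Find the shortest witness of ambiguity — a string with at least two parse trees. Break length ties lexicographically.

b f

length 2: b f has 2 parse trees

Two derivations of b f:
  Q ⇒ Y f ⇒ b f
  Q ⇒ b A ⇒ b f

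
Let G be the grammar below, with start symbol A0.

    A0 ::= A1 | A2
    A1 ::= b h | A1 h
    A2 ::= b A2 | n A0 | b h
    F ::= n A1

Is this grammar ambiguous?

Witness: b h

Derivation 1: A0 ⇒ A1 ⇒ b h
Derivation 2: A0 ⇒ A2 ⇒ b h

Two distinct leftmost derivations for the same string.

Ambiguous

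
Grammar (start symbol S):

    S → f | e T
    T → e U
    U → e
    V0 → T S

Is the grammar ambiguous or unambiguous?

Unambiguous

Only S, T, U are reachable from S; ignoring the rest: Each reachable nonterminal has at most one production per leading terminal, and all productions are right-linear; the derivation is determined token-by-token.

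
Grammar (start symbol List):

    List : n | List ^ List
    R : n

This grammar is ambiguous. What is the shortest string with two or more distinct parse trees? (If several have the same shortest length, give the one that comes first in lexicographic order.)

length 1: no string has ≥2 trees
length 3: no string has ≥2 trees
length 5: n ^ n ^ n has 2 parse trees

Two derivations of n ^ n ^ n:
  List ⇒ List ^ List ⇒ n ^ List ⇒ n ^ List ^ List ⇒ n ^ n ^ List ⇒ n ^ n ^ n
  List ⇒ List ^ List ⇒ List ^ List ^ List ⇒ n ^ List ^ List ⇒ n ^ n ^ List ⇒ n ^ n ^ n

n ^ n ^ n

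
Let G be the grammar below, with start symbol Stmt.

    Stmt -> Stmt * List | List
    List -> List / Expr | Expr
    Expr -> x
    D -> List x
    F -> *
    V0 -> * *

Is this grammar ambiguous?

Unambiguous

(D, F, V0 are unreachable from Stmt, so their rules don't affect L(Stmt).) Stmt → Stmt * List | List  ;  List → List / Expr | Expr  — a left-associative chain with Expr at the bottom. Each string factors uniquely by precedence.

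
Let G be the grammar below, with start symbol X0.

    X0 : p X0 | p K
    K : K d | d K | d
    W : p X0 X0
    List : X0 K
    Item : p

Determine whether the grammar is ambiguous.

Witness: p d d

Derivation 1: X0 ⇒ p K ⇒ p K d ⇒ p d d
Derivation 2: X0 ⇒ p K ⇒ p d K ⇒ p d d

Two distinct leftmost derivations for the same string.

Ambiguous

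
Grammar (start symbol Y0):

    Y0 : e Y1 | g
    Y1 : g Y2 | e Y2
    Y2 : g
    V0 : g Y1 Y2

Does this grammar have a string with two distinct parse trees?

(V0 is unreachable from Y0, so its rules don't affect L(Y0).) The reachable rules are right-linear with at most one rule per (nonterminal, next-terminal) pair. Each input token forces the next rule, so parsing is deterministic.

Unambiguous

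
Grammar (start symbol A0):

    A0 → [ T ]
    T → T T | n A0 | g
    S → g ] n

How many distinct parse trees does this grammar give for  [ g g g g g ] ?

Parse trees for [ g g g g g ] (showing first 6 of 14):
  [A0 [ [T [T g] [T [T g] [T [T g] [T [T g] [T g]]]]] ]]
  [A0 [ [T [T g] [T [T g] [T [T [T g] [T g]] [T g]]]] ]]
  [A0 [ [T [T g] [T [T [T g] [T g]] [T [T g] [T g]]]] ]]
  [A0 [ [T [T g] [T [T [T g] [T [T g] [T g]]] [T g]]] ]]
  [A0 [ [T [T g] [T [T [T [T g] [T g]] [T g]] [T g]]] ]]
  [A0 [ [T [T [T g] [T g]] [T [T g] [T [T g] [T g]]]] ]]

14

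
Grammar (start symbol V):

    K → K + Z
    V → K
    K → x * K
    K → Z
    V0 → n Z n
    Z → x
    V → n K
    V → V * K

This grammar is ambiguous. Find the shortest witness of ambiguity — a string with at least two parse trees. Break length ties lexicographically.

x * x

length 1: no string has ≥2 trees
length 2: no string has ≥2 trees
length 3: x * x has 2 parse trees

Two derivations of x * x:
  V ⇒ K ⇒ x * K ⇒ x * Z ⇒ x * x
  V ⇒ V * K ⇒ K * K ⇒ Z * K ⇒ x * K ⇒ x * Z ⇒ x * x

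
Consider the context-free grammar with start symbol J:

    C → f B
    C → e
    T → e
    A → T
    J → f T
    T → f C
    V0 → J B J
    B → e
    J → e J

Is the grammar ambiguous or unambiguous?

(V0, A are unreachable from J, so their rules don't affect L(J).) Each reachable nonterminal has at most one production per leading terminal, and all productions are right-linear; the derivation is determined token-by-token.

Unambiguous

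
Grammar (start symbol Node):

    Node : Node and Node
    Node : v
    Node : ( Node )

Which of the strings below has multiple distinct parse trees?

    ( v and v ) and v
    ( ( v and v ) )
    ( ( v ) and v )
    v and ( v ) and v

( v and v ) and v: 1 tree
( ( v and v ) ): 1 tree
( ( v ) and v ): 1 tree
v and ( v ) and v: 2 trees

v and ( v ) and v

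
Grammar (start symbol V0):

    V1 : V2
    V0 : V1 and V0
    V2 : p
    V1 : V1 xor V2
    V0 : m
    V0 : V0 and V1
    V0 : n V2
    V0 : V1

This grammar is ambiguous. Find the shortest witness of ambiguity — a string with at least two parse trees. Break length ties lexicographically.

p and p

length 1: no string has ≥2 trees
length 2: no string has ≥2 trees
length 3: p and p has 2 parse trees

Two derivations of p and p:
  V0 ⇒ V1 and V0 ⇒ V2 and V0 ⇒ p and V0 ⇒ p and V1 ⇒ p and V2 ⇒ p and p
  V0 ⇒ V0 and V1 ⇒ V1 and V1 ⇒ V2 and V1 ⇒ p and V1 ⇒ p and V2 ⇒ p and p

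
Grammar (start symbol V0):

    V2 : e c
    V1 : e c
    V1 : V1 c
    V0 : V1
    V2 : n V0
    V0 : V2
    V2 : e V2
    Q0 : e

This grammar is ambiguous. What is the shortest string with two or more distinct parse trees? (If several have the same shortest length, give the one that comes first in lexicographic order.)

e c

length 2: e c has 2 parse trees

Two derivations of e c:
  V0 ⇒ V1 ⇒ e c
  V0 ⇒ V2 ⇒ e c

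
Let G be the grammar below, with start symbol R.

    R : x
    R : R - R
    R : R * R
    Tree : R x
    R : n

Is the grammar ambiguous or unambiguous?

Witness: n * n * n

Derivation 1: R ⇒ R * R ⇒ R * R * R ⇒ n * R * R ⇒ n * n * R ⇒ n * n * n
Derivation 2: R ⇒ R * R ⇒ n * R ⇒ n * R * R ⇒ n * n * R ⇒ n * n * n

Two distinct leftmost derivations for the same string.

Ambiguous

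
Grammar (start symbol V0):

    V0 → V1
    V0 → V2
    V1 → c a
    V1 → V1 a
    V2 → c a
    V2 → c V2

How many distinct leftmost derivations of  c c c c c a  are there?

1

Parse trees for c c c c c a:
  [V0 [V2 c [V2 c [V2 c [V2 c [V2 c a]]]]]]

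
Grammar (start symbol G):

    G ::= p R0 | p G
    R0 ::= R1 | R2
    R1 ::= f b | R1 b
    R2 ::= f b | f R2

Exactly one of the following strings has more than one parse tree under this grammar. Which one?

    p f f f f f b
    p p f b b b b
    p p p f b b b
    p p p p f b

p f f f f f b: 1 tree
p p f b b b b: 1 tree
p p p f b b b: 1 tree
p p p p f b: 2 trees

p p p p f b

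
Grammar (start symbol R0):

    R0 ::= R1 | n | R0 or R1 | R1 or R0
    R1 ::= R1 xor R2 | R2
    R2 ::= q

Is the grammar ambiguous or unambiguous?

Witness: q or q

Derivation 1: R0 ⇒ R0 or R1 ⇒ R1 or R1 ⇒ R2 or R1 ⇒ q or R1 ⇒ q or R2 ⇒ q or q
Derivation 2: R0 ⇒ R1 or R0 ⇒ R2 or R0 ⇒ q or R0 ⇒ q or R1 ⇒ q or R2 ⇒ q or q

Two distinct leftmost derivations for the same string.

Ambiguous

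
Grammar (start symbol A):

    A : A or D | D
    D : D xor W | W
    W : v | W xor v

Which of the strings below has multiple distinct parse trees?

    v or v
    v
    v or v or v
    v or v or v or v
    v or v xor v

v or v: 1 tree
v: 1 tree
v or v or v: 1 tree
v or v or v or v: 1 tree
v or v xor v: 2 trees

v or v xor v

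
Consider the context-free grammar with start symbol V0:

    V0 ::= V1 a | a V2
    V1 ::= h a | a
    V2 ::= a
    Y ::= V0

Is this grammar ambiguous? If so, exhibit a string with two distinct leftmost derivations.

Ambiguous

Witness: a a

Derivation 1: V0 ⇒ V1 a ⇒ a a
Derivation 2: V0 ⇒ a V2 ⇒ a a

Two distinct leftmost derivations for the same string.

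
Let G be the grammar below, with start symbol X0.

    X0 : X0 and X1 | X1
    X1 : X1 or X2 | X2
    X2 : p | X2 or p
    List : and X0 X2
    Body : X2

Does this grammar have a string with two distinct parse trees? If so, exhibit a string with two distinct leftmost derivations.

Ambiguous

Witness: p or p

Derivation 1: X0 ⇒ X1 ⇒ X1 or X2 ⇒ X2 or X2 ⇒ p or X2 ⇒ p or p
Derivation 2: X0 ⇒ X1 ⇒ X2 ⇒ X2 or p ⇒ p or p

Two distinct leftmost derivations for the same string.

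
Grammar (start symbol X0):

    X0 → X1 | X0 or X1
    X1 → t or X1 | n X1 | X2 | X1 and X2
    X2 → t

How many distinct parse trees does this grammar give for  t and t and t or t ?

Parse trees for t and t and t or t:
  [X0 [X0 [X1 [X1 [X1 [X2 t]] and [X2 t]] and [X2 t]]] or [X1 [X2 t]]]

1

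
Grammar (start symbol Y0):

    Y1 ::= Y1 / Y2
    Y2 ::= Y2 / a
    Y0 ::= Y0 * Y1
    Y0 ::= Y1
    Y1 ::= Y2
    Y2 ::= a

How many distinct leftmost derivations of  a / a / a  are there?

Parse trees for a / a / a:
  [Y0 [Y1 [Y1 [Y2 a]] / [Y2 [Y2 a] / a]]]
  [Y0 [Y1 [Y1 [Y1 [Y2 a]] / [Y2 a]] / [Y2 a]]]
  [Y0 [Y1 [Y1 [Y2 [Y2 a] / a]] / [Y2 a]]]
  [Y0 [Y1 [Y2 [Y2 [Y2 a] / a] / a]]]

4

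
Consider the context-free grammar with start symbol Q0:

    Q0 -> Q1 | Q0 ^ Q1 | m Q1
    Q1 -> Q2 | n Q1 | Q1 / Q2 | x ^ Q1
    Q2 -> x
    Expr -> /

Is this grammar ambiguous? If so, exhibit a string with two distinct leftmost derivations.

Witness: x ^ x

Derivation 1: Q0 ⇒ Q1 ⇒ x ^ Q1 ⇒ x ^ Q2 ⇒ x ^ x
Derivation 2: Q0 ⇒ Q0 ^ Q1 ⇒ Q1 ^ Q1 ⇒ Q2 ^ Q1 ⇒ x ^ Q1 ⇒ x ^ Q2 ⇒ x ^ x

Two distinct leftmost derivations for the same string.

Ambiguous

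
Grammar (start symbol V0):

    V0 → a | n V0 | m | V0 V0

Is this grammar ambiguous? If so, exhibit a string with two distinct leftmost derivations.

Witness: a a a

Derivation 1: V0 ⇒ V0 V0 ⇒ a V0 ⇒ a V0 V0 ⇒ a a V0 ⇒ a a a
Derivation 2: V0 ⇒ V0 V0 ⇒ V0 V0 V0 ⇒ a V0 V0 ⇒ a a V0 ⇒ a a a

Two distinct leftmost derivations for the same string.

Ambiguous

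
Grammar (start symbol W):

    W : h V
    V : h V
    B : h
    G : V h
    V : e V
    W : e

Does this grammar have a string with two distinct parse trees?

Unambiguous

Only W, V are reachable from W; ignoring the rest: Restricted to the reachable nonterminals, every rule has the form A → t or A → t B, and no two rules for the same A share a first terminal. The grammar encodes a DFA — one run per string.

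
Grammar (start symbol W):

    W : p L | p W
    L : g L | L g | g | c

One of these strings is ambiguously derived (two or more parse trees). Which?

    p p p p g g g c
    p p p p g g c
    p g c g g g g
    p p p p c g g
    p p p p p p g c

p p p p g g g c: 1 tree
p p p p g g c: 1 tree
p g c g g g g: 5 trees
p p p p c g g: 1 tree
p p p p p p g c: 1 tree

p g c g g g g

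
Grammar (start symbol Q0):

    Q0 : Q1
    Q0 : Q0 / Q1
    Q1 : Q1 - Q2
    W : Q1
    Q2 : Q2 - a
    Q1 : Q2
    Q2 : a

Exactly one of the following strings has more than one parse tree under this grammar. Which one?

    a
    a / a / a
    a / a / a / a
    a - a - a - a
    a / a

a: 1 tree
a / a / a: 1 tree
a / a / a / a: 1 tree
a - a - a - a: 8 trees
a / a: 1 tree

a - a - a - a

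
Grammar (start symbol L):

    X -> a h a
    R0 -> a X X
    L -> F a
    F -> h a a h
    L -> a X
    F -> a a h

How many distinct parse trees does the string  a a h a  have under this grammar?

Parse trees for a a h a:
  [L [F a a h] a]
  [L a [X a h a]]

2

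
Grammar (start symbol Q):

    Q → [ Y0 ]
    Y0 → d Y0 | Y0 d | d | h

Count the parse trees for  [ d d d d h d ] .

Parse trees for [ d d d d h d ]:
  [Q [ [Y0 d [Y0 d [Y0 d [Y0 d [Y0 [Y0 h] d]]]]] ]]
  [Q [ [Y0 d [Y0 d [Y0 d [Y0 [Y0 d [Y0 h]] d]]]] ]]
  [Q [ [Y0 d [Y0 d [Y0 [Y0 d [Y0 d [Y0 h]]] d]]] ]]
  [Q [ [Y0 d [Y0 [Y0 d [Y0 d [Y0 d [Y0 h]]]] d]] ]]
  [Q [ [Y0 [Y0 d [Y0 d [Y0 d [Y0 d [Y0 h]]]]] d] ]]

5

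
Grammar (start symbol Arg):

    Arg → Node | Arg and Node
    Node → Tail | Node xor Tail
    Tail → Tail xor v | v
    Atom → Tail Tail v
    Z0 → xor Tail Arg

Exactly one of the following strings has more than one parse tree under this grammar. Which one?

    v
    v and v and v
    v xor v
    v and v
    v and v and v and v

v xor v

v: 1 tree
v and v and v: 1 tree
v xor v: 2 trees
v and v: 1 tree
v and v and v and v: 1 tree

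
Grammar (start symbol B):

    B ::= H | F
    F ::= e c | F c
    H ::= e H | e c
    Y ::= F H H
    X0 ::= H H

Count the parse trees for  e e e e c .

1

Parse trees for e e e e c:
  [B [H e [H e [H e [H e c]]]]]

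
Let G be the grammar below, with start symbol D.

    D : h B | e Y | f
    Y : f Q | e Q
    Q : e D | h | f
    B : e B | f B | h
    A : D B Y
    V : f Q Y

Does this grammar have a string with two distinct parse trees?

(A, V are unreachable from D, so their rules don't affect L(D).) The reachable rules are right-linear with at most one rule per (nonterminal, next-terminal) pair. Each input token forces the next rule, so parsing is deterministic.

Unambiguous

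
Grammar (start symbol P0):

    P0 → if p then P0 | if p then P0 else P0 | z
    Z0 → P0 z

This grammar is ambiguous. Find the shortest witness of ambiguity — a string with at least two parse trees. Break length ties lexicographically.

length 1: no string has ≥2 trees
length 4: no string has ≥2 trees
length 6: no string has ≥2 trees
length 7: no string has ≥2 trees
length 9: if p then if p then z else z has 2 parse trees

Two derivations of if p then if p then z else z:
  P0 ⇒ if p then P0 ⇒ if p then if p then P0 else P0 ⇒ if p then if p then z else P0 ⇒ if p then if p then z else z
  P0 ⇒ if p then P0 else P0 ⇒ if p then if p then P0 else P0 ⇒ if p then if p then z else P0 ⇒ if p then if p then z else z

if p then if p then z else z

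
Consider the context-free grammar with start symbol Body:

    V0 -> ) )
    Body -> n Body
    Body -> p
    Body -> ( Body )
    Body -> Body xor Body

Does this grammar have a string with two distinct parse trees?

Ambiguous

Witness: n p xor p

Derivation 1: Body ⇒ n Body ⇒ n Body xor Body ⇒ n p xor Body ⇒ n p xor p
Derivation 2: Body ⇒ Body xor Body ⇒ n Body xor Body ⇒ n p xor Body ⇒ n p xor p

Two distinct leftmost derivations for the same string.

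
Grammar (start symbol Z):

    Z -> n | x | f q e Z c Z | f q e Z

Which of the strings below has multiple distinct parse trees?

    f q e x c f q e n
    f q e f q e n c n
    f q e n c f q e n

f q e f q e n c n

f q e x c f q e n: 1 tree
f q e f q e n c n: 2 trees
f q e n c f q e n: 1 tree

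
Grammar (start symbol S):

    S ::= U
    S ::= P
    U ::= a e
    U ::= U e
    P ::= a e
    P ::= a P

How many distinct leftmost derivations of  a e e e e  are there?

1

Parse trees for a e e e e:
  [S [U [U [U [U a e] e] e] e]]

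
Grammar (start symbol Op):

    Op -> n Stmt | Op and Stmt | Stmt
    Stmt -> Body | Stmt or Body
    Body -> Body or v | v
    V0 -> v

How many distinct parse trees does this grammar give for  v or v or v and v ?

Parse trees for v or v or v and v:
  [Op [Op [Stmt [Body [Body [Body v] or v] or v]]] and [Stmt [Body v]]]
  [Op [Op [Stmt [Stmt [Body v]] or [Body [Body v] or v]]] and [Stmt [Body v]]]
  [Op [Op [Stmt [Stmt [Body [Body v] or v]] or [Body v]]] and [Stmt [Body v]]]
  [Op [Op [Stmt [Stmt [Stmt [Body v]] or [Body v]] or [Body v]]] and [Stmt [Body v]]]

4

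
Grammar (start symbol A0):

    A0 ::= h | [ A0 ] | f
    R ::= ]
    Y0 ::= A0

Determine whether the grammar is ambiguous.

Unambiguous

Only A0 is reachable from A0; ignoring the rest: Each string is a nest of matched brackets around a single atom. An opening bracket forces the recursive rule; an atom forces the base rule.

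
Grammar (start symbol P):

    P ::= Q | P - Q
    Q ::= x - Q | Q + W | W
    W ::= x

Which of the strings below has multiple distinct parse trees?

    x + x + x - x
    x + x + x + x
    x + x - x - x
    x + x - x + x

x + x + x - x: 1 tree
x + x + x + x: 1 tree
x + x - x - x: 2 trees
x + x - x + x: 1 tree

x + x - x - x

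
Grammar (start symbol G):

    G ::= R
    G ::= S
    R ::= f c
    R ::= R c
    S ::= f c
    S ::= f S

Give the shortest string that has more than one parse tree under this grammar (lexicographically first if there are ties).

length 2: f c has 2 parse trees

Two derivations of f c:
  G ⇒ R ⇒ f c
  G ⇒ S ⇒ f c

f c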